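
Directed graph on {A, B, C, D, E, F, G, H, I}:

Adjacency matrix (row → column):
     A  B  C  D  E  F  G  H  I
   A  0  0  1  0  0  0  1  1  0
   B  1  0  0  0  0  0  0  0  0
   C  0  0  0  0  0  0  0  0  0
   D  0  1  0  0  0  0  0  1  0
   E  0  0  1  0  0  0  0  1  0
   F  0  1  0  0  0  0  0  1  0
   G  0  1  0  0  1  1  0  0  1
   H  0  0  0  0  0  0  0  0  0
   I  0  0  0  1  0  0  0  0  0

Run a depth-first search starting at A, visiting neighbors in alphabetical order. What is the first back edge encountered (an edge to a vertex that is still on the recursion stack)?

DFS from A (visiting neighbors in alphabetical order); mark gray on enter, black on exit:
A gray
  C gray
  C black
  G gray
    B gray
      B→A: A is gray → back edge
First back edge: B → A.

B→A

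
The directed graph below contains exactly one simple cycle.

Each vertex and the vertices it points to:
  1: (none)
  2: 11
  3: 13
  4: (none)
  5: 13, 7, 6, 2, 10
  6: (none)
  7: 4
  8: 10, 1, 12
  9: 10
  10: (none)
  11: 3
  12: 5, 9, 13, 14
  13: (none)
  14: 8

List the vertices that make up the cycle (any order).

DFS with gray/black marking from 14:
14 gray
  8 gray
    10 gray
    10 black
    1 gray
    1 black
    12 gray
      5 gray
        13 gray
        13 black
        7 gray
          4 gray
          4 black
        7 black
        6 gray
        6 black
        2 gray
          11 gray
            3 gray
              3→13: 13 black — skip
            3 black
          11 black
        2 black
        5→10: 10 black — skip
      5 black
      9 gray
        9→10: 10 black — skip
      9 black
      12→13: 13 black — skip
      12→14: 14 is gray → back edge
Back edge closes the cycle 14 → 8 → 12 → 14; its vertices are {8, 12, 14}.

8, 12, 14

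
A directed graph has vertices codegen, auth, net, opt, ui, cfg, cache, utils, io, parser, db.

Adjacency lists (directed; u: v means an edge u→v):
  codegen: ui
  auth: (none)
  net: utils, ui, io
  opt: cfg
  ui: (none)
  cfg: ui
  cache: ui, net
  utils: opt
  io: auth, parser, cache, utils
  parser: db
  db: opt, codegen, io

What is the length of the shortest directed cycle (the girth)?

For each vertex v, BFS finds the shortest path from v back to v.
The shortest such closed walk is net → io → cache → net, length 3.

3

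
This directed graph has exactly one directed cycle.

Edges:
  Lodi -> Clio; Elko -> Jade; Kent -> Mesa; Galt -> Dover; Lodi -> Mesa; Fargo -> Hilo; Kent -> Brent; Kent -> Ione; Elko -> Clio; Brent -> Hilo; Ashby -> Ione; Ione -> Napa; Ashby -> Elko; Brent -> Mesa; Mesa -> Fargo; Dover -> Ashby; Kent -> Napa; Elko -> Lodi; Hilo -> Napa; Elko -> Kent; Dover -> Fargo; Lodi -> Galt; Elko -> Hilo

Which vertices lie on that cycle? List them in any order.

Elko, Galt, Lodi, Ashby, Dover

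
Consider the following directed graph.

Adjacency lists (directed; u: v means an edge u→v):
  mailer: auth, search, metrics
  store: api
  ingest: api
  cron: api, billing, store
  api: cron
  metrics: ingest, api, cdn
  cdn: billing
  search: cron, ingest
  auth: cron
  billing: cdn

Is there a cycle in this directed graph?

Yes

DFS with white/gray/black marking, starting from api:
api gray
  cron gray
    cron→api: api is gray → back edge
Back edge found, so a cycle exists: api → cron → api.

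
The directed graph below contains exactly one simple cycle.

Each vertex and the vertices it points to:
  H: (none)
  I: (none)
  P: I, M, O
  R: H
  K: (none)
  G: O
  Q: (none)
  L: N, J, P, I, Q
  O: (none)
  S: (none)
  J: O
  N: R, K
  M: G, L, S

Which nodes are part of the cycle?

L, M, P

DFS with gray/black marking from L:
L gray
  N gray
    R gray
      H gray
      H black
    R black
    K gray
    K black
  N black
  J gray
    O gray
    O black
  J black
  P gray
    I gray
    I black
    M gray
      G gray
        G→O: O black — skip
      G black
      M→L: L is gray → back edge
Back edge closes the cycle L → P → M → L; its vertices are {L, M, P}.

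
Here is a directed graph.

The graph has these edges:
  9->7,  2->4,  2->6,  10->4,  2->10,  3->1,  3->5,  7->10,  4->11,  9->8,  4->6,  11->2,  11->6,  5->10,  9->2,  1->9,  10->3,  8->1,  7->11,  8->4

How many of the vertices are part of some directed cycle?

A vertex is on a directed cycle iff it belongs to a strongly connected component of size ≥ 2 (or has a self-loop).
The vertices on cycles are {1, 2, 3, 4, 5, 7, 8, 9, 10, 11} — 10 in total.

10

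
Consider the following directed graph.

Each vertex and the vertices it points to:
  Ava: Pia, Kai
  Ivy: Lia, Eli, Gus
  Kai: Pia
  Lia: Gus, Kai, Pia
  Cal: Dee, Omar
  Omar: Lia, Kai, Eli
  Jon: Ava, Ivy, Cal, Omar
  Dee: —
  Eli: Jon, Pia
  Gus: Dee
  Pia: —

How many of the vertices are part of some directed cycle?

A vertex is on a directed cycle iff it belongs to a strongly connected component of size ≥ 2 (or has a self-loop).
The vertices on cycles are {Cal, Eli, Ivy, Jon, Omar} — 5 in total.

5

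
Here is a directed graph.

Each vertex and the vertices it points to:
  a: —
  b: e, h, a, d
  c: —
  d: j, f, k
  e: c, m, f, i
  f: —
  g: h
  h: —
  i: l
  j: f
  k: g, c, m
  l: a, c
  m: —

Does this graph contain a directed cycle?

No

DFS with white/gray/black marking, starting from l:
l gray
  a gray
  a black
  c gray
  c black
l black
b gray
  e gray
    e→c: c black — skip
    m gray
    m black
    f gray
    f black
    i gray
      i→l: l black — skip
    i black
  e black
  h gray
  h black
  b→a: a black — skip
  d gray
    j gray
      j→f: f black — skip
    j black
    d→f: f black — skip
    k gray
      g gray
        g→h: h black — skip
      g black
      k→c: c black — skip
      k→m: m black — skip
    k black
  d black
b black
Every edge goes to a white or black vertex — no back edge, so the graph is acyclic.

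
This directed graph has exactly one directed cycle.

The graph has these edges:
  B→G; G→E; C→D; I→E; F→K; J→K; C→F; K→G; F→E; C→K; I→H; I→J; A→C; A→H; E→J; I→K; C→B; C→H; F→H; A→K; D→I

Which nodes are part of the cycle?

E, G, J, K

DFS with gray/black marking from E:
E gray
  J gray
    K gray
      G gray
        G→E: E is gray → back edge
Back edge closes the cycle E → J → K → G → E; its vertices are {E, G, J, K}.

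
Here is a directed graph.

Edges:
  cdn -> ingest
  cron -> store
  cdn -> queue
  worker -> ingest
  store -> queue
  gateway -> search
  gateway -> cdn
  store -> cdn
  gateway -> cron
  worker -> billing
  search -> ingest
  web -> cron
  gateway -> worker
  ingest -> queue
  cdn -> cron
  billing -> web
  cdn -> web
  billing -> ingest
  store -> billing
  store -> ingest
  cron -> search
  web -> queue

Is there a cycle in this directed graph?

DFS with white/gray/black marking, starting from ingest:
ingest gray
  queue gray
  queue black
ingest black
cdn gray
  cron gray
    search gray
      search→ingest: ingest black — skip
    search black
    store gray
      store→ingest: ingest black — skip
      billing gray
        billing→ingest: ingest black — skip
        web gray
          web→queue: queue black — skip
          web→cron: cron is gray → back edge
Back edge found, so a cycle exists: cron → store → billing → web → cron.

Yes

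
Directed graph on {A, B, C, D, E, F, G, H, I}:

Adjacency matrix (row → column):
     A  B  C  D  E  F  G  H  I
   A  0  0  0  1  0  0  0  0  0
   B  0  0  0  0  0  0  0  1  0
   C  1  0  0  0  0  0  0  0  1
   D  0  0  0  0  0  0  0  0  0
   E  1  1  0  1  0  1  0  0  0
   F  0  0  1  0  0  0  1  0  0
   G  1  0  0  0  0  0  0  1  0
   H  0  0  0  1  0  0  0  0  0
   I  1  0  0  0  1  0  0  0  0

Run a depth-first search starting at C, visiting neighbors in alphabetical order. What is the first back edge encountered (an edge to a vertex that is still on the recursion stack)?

F->C

DFS from C (visiting neighbors in alphabetical order); mark gray on enter, black on exit:
C gray
  A gray
    D gray
    D black
  A black
  I gray
    I→A: A black — skip
    E gray
      E→A: A black — skip
      B gray
        H gray
          H→D: D black — skip
        H black
      B black
      E→D: D black — skip
      F gray
        F→C: C is gray → back edge
First back edge: F → C.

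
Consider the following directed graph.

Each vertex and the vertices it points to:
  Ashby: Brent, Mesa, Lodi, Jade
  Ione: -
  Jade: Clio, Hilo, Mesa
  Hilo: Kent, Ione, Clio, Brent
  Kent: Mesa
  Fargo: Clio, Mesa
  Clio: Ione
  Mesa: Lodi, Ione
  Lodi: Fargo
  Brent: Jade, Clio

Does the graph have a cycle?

DFS with white/gray/black marking, starting from Ashby:
Ashby gray
  Brent gray
    Jade gray
      Clio gray
        Ione gray
        Ione black
      Clio black
      Hilo gray
        Kent gray
          Mesa gray
            Lodi gray
              Fargo gray
                Fargo→Clio: Clio black — skip
                Fargo→Mesa: Mesa is gray → back edge
Back edge found, so a cycle exists: Mesa → Lodi → Fargo → Mesa.

Yes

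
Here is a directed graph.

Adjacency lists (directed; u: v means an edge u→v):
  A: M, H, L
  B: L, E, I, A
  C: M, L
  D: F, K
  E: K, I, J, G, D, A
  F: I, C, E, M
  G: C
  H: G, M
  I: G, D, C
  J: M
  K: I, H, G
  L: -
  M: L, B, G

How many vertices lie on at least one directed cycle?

12

A vertex is on a directed cycle iff it belongs to a strongly connected component of size ≥ 2 (or has a self-loop).
The vertices on cycles are {A, B, C, D, E, F, G, H, I, J, K, M} — 12 in total.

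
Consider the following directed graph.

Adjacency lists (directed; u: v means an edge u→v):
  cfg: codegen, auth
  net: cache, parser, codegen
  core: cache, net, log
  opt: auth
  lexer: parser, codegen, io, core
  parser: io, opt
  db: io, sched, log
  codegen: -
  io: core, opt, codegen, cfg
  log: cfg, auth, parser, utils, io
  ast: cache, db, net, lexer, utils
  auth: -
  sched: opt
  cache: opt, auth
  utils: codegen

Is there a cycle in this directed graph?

Yes

DFS with white/gray/black marking, starting from core:
core gray
  cache gray
    opt gray
      auth gray
      auth black
    opt black
    cache→auth: auth black — skip
  cache black
  net gray
    net→cache: cache black — skip
    parser gray
      io gray
        io→core: core is gray → back edge
Back edge found, so a cycle exists: core → net → parser → io → core.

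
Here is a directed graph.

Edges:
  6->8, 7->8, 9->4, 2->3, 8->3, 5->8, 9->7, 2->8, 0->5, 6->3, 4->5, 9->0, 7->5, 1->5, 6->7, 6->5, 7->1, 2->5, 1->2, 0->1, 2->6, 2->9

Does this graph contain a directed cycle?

DFS with white/gray/black marking, starting from 4:
4 gray
  5 gray
    8 gray
      3 gray
      3 black
    8 black
  5 black
4 black
0 gray
  1 gray
    2 gray
      2→8: 8 black — skip
      6 gray
        6→5: 5 black — skip
        7 gray
          7→5: 5 black — skip
          7→8: 8 black — skip
          7→1: 1 is gray → back edge
Back edge found, so a cycle exists: 1 → 2 → 6 → 7 → 1.

Yes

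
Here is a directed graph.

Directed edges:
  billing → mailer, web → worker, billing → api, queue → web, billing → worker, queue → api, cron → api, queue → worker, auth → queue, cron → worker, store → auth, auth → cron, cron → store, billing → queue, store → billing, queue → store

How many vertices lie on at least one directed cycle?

5

A vertex is on a directed cycle iff it belongs to a strongly connected component of size ≥ 2 (or has a self-loop).
The vertices on cycles are {auth, cron, queue, store, billing} — 5 in total.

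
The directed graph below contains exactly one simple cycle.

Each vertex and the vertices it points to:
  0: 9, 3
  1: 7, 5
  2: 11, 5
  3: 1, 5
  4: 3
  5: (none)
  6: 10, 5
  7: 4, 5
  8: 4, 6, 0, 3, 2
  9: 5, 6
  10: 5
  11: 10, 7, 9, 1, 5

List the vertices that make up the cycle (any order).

DFS with gray/black marking from 4:
4 gray
  3 gray
    1 gray
      7 gray
        7→4: 4 is gray → back edge
Back edge closes the cycle 4 → 3 → 1 → 7 → 4; its vertices are {1, 3, 4, 7}.

1, 3, 4, 7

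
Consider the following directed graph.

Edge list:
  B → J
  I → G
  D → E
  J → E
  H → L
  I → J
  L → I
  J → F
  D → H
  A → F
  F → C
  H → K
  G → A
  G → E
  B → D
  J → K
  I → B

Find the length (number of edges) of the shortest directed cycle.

5

For each vertex v, BFS finds the shortest path from v back to v.
The shortest such closed walk is L → I → B → D → H → L, length 5.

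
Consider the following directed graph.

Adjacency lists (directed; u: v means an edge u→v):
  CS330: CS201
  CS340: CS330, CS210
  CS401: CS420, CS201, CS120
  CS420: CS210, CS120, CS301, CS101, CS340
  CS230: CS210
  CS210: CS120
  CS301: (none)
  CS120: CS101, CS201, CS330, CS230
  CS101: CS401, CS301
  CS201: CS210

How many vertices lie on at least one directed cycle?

9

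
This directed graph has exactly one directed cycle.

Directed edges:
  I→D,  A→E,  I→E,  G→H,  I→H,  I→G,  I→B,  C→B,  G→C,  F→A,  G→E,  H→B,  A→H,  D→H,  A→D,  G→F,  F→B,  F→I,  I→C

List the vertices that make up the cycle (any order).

F, G, I

DFS with gray/black marking from F:
F gray
  I gray
    C gray
      B gray
      B black
    C black
    E gray
    E black
    D gray
      H gray
        H→B: B black — skip
      H black
    D black
    I→H: H black — skip
    G gray
      G→C: C black — skip
      G→E: E black — skip
      G→H: H black — skip
      G→F: F is gray → back edge
Back edge closes the cycle F → I → G → F; its vertices are {F, G, I}.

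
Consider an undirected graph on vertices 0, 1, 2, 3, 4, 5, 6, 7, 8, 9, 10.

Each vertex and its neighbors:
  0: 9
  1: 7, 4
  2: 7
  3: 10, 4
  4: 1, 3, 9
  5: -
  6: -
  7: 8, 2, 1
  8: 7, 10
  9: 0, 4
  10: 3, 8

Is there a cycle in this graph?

Yes

DFS, tracking each vertex's parent; an edge to a visited non-parent vertex closes a cycle.
Start from 7:
visit 7 (parent –)
  visit 8 (parent 7)
    8–7: parent, skip
    visit 10 (parent 8)
      visit 3 (parent 10)
        3–10: parent, skip
        visit 4 (parent 3)
          visit 1 (parent 4)
            1–7: 7 visited and ≠ parent → cycle
Cycle: 7 – 8 – 10 – 3 – 4 – 1 – 7.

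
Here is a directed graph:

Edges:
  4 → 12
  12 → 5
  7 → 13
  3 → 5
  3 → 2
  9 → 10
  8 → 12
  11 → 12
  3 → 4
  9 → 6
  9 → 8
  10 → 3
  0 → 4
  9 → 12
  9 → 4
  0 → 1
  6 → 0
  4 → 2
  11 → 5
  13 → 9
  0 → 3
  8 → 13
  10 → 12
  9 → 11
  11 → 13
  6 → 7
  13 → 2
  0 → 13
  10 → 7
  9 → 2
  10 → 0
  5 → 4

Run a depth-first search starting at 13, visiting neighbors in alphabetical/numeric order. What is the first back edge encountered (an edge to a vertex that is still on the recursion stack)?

5->4

DFS from 13 (visiting neighbors in alphabetical/numeric order); mark gray on enter, black on exit:
13 gray
  2 gray
  2 black
  9 gray
    9→2: 2 black — skip
    4 gray
      4→2: 2 black — skip
      12 gray
        5 gray
          5→4: 4 is gray → back edge
First back edge: 5 → 4.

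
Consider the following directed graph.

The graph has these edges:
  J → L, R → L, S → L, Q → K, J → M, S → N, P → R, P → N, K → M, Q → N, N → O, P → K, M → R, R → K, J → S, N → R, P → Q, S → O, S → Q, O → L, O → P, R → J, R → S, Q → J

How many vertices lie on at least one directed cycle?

9

A vertex is on a directed cycle iff it belongs to a strongly connected component of size ≥ 2 (or has a self-loop).
The vertices on cycles are {J, K, M, N, O, P, Q, R, S} — 9 in total.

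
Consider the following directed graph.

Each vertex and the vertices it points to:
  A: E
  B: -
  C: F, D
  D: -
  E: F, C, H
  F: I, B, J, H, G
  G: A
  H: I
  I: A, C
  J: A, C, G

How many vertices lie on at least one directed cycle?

8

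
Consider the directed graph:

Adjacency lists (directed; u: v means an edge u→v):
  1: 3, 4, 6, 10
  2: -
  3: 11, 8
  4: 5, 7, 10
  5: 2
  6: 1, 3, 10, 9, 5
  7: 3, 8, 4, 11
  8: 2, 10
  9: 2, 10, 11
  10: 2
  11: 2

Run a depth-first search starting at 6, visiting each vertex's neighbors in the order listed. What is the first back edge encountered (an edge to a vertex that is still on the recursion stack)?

7->4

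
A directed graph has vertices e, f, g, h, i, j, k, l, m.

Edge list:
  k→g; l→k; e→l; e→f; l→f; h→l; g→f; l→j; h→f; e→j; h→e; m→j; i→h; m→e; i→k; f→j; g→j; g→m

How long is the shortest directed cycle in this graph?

5

For each vertex v, BFS finds the shortest path from v back to v.
The shortest such closed walk is k → g → m → e → l → k, length 5.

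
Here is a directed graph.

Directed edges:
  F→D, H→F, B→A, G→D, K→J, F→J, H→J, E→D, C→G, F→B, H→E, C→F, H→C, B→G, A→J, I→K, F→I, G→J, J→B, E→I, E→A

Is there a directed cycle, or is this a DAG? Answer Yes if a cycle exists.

Yes

DFS with white/gray/black marking, starting from F:
F gray
  J gray
    B gray
      G gray
        D gray
        D black
        G→J: J is gray → back edge
Back edge found, so a cycle exists: J → B → G → J.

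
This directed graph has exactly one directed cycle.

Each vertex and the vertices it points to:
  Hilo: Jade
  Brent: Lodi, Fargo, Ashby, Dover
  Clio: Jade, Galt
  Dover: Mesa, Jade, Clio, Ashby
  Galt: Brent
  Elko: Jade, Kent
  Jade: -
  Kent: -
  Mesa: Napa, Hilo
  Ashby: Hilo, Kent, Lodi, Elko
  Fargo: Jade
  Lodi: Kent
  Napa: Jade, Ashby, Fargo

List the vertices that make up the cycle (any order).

DFS with gray/black marking from Clio:
Clio gray
  Jade gray
  Jade black
  Galt gray
    Brent gray
      Lodi gray
        Kent gray
        Kent black
      Lodi black
      Fargo gray
        Fargo→Jade: Jade black — skip
      Fargo black
      Ashby gray
        Hilo gray
          Hilo→Jade: Jade black — skip
        Hilo black
        Ashby→Kent: Kent black — skip
        Ashby→Lodi: Lodi black — skip
        Elko gray
          Elko→Jade: Jade black — skip
          Elko→Kent: Kent black — skip
        Elko black
      Ashby black
      Dover gray
        Mesa gray
          Napa gray
            Napa→Jade: Jade black — skip
            Napa→Ashby: Ashby black — skip
            Napa→Fargo: Fargo black — skip
          Napa black
          Mesa→Hilo: Hilo black — skip
        Mesa black
        Dover→Jade: Jade black — skip
        Dover→Clio: Clio is gray → back edge
Back edge closes the cycle Clio → Galt → Brent → Dover → Clio; its vertices are {Clio, Galt, Brent, Dover}.

Clio, Galt, Brent, Dover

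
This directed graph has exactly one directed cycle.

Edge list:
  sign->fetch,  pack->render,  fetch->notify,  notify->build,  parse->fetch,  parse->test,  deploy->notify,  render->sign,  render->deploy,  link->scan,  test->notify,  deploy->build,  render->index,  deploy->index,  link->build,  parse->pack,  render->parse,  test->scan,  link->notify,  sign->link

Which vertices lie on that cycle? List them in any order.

pack, parse, render

DFS with gray/black marking from render:
render gray
  sign gray
    fetch gray
      notify gray
        build gray
        build black
      notify black
    fetch black
    link gray
      link→build: build black — skip
      scan gray
      scan black
      link→notify: notify black — skip
    link black
  sign black
  index gray
  index black
  parse gray
    test gray
      test→scan: scan black — skip
      test→notify: notify black — skip
    test black
    pack gray
      pack→render: render is gray → back edge
Back edge closes the cycle render → parse → pack → render; its vertices are {pack, parse, render}.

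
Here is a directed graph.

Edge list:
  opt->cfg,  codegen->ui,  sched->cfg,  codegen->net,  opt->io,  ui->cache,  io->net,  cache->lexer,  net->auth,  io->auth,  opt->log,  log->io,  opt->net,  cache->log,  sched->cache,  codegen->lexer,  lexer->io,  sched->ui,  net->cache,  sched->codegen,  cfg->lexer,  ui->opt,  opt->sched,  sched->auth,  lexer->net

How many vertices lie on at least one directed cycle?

A vertex is on a directed cycle iff it belongs to a strongly connected component of size ≥ 2 (or has a self-loop).
The vertices on cycles are {io, ui, log, net, opt, cache, lexer, sched, codegen} — 9 in total.

9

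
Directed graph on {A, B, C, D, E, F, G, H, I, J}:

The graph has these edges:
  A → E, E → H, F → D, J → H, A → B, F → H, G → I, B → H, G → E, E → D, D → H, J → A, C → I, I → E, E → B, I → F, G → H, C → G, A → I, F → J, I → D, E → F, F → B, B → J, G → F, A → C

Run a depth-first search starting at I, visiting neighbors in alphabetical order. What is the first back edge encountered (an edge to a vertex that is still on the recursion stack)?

DFS from I (visiting neighbors in alphabetical order); mark gray on enter, black on exit:
I gray
  D gray
    H gray
    H black
  D black
  E gray
    B gray
      B→H: H black — skip
      J gray
        A gray
          A→B: B is gray → back edge
First back edge: A → B.

A->B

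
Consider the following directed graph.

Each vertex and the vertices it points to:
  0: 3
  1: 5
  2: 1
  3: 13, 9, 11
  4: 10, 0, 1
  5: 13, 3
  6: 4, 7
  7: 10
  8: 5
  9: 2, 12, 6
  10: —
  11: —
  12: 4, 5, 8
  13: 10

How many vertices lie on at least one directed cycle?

A vertex is on a directed cycle iff it belongs to a strongly connected component of size ≥ 2 (or has a self-loop).
The vertices on cycles are {0, 1, 2, 3, 4, 5, 6, 8, 9, 12} — 10 in total.

10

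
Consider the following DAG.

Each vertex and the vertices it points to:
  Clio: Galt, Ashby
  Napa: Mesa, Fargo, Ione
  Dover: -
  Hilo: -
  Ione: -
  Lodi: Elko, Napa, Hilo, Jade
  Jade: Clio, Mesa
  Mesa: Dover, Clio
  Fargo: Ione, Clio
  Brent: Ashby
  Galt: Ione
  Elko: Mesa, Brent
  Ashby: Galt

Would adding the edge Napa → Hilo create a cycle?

Adding Napa→Hilo creates a cycle iff Hilo can already reach Napa.
Explore from Hilo: no path reaches Napa. The graph stays acyclic.

No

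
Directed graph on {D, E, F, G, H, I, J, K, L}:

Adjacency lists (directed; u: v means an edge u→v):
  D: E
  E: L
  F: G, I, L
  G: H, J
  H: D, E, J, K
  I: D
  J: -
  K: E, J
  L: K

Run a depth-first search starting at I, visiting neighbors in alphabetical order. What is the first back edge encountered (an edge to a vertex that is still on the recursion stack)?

K->E

DFS from I (visiting neighbors in alphabetical order); mark gray on enter, black on exit:
I gray
  D gray
    E gray
      L gray
        K gray
          K→E: E is gray → back edge
First back edge: K → E.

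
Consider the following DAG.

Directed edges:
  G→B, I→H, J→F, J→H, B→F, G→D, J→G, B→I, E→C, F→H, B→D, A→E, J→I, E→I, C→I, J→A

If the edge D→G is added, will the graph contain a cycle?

Yes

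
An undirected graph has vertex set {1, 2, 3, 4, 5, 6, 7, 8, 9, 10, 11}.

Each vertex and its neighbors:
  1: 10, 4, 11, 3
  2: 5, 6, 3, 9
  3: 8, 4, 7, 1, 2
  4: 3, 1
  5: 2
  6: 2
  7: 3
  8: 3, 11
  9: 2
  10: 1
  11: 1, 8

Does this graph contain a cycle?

DFS, tracking each vertex's parent; an edge to a visited non-parent vertex closes a cycle.
Start from 6:
visit 6 (parent –)
  visit 2 (parent 6)
    visit 5 (parent 2)
      5–2: parent, skip
    2–6: parent, skip
    visit 3 (parent 2)
      visit 8 (parent 3)
        8–3: parent, skip
        visit 11 (parent 8)
          visit 1 (parent 11)
            visit 10 (parent 1)
              10–1: parent, skip
            visit 4 (parent 1)
              4–3: 3 visited and ≠ parent → cycle
Cycle: 3 – 8 – 11 – 1 – 4 – 3.

Yes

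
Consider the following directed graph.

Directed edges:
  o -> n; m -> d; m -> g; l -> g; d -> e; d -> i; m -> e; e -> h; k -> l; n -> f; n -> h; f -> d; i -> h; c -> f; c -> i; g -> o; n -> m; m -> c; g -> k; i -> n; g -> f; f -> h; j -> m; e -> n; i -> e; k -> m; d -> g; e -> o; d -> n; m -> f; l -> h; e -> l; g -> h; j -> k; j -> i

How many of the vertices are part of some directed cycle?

A vertex is on a directed cycle iff it belongs to a strongly connected component of size ≥ 2 (or has a self-loop).
The vertices on cycles are {c, d, e, f, g, i, k, l, m, n, o} — 11 in total.

11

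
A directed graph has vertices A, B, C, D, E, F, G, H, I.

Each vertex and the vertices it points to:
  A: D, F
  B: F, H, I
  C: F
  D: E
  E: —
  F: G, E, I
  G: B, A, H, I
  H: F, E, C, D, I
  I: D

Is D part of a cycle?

No

D lies on a cycle iff there is a path from D back to itself.
Exploring from D, it never reaches itself; equivalently, its strongly connected component is a singleton.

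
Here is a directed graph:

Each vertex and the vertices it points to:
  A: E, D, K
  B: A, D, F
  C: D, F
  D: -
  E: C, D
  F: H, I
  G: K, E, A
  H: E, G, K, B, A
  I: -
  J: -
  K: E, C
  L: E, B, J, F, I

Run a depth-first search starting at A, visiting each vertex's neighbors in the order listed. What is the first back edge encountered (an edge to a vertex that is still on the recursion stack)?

DFS from A (visiting each vertex's neighbors in the order listed); mark gray on enter, black on exit:
A gray
  E gray
    C gray
      D gray
      D black
      F gray
        H gray
          H→E: E is gray → back edge
First back edge: H → E.

H->E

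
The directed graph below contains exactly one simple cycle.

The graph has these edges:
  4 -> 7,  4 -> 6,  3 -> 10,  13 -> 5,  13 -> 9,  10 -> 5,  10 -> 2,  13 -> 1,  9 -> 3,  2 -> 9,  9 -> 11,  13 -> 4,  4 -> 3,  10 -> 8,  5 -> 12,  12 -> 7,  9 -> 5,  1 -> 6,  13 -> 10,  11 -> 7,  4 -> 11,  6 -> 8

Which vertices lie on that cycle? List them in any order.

2, 3, 9, 10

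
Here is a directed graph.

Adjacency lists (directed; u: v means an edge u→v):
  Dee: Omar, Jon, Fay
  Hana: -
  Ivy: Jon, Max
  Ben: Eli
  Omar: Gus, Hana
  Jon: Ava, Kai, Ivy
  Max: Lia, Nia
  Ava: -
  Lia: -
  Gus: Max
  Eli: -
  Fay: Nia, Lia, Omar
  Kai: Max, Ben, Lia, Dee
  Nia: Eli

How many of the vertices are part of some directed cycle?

4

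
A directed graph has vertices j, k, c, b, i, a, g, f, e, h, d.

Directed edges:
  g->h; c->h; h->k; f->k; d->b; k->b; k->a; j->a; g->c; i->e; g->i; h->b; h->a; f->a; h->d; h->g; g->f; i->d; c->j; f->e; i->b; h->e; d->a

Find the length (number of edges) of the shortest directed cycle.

2

For each vertex v, BFS finds the shortest path from v back to v.
The shortest such closed walk is g → h → g, length 2.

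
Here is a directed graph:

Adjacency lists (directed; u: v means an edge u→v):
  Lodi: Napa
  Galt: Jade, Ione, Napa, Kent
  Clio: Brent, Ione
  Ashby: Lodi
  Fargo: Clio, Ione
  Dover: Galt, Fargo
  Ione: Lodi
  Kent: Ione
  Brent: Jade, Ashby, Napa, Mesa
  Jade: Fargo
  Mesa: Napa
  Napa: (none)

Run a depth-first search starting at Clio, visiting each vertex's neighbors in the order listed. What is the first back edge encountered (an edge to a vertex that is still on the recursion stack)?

DFS from Clio (visiting each vertex's neighbors in the order listed); mark gray on enter, black on exit:
Clio gray
  Brent gray
    Jade gray
      Fargo gray
        Fargo→Clio: Clio is gray → back edge
First back edge: Fargo → Clio.

Fargo->Clio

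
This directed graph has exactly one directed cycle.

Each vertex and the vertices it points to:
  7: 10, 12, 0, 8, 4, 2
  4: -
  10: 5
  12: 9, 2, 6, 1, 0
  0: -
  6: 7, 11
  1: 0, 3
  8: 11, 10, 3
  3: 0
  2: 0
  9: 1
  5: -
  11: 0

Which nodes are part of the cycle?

6, 7, 12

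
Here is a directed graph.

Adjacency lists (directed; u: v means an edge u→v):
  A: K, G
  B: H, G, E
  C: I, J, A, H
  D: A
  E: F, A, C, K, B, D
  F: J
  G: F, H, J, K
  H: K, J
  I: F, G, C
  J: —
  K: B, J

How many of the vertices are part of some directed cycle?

9

A vertex is on a directed cycle iff it belongs to a strongly connected component of size ≥ 2 (or has a self-loop).
The vertices on cycles are {A, B, C, D, E, G, H, I, K} — 9 in total.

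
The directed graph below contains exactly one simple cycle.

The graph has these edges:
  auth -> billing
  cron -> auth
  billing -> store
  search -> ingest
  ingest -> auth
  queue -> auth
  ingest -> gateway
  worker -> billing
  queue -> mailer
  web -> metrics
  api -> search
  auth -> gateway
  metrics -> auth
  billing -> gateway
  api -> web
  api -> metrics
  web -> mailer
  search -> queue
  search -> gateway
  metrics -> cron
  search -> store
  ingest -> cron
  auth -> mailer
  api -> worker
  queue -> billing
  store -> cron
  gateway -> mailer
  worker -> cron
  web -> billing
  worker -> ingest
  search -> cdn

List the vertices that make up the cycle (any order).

DFS with gray/black marking from store:
store gray
  cron gray
    auth gray
      mailer gray
      mailer black
      billing gray
        billing→store: store is gray → back edge
Back edge closes the cycle store → cron → auth → billing → store; its vertices are {auth, cron, store, billing}.

auth, cron, store, billing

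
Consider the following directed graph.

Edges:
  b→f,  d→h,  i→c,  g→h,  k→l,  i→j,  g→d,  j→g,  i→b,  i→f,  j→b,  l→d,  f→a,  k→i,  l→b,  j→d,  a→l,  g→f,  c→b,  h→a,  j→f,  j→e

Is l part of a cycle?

Yes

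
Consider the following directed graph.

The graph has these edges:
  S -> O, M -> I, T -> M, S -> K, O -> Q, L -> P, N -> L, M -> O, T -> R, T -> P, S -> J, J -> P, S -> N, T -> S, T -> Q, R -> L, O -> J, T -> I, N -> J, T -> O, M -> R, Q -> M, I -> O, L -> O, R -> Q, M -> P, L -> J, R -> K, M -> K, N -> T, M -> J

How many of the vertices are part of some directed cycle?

A vertex is on a directed cycle iff it belongs to a strongly connected component of size ≥ 2 (or has a self-loop).
The vertices on cycles are {I, L, M, N, O, Q, R, S, T} — 9 in total.

9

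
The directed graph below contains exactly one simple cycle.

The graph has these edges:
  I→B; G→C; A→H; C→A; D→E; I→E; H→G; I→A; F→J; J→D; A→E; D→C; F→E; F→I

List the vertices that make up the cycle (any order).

DFS with gray/black marking from A:
A gray
  H gray
    G gray
      C gray
        C→A: A is gray → back edge
Back edge closes the cycle A → H → G → C → A; its vertices are {A, C, G, H}.

A, C, G, H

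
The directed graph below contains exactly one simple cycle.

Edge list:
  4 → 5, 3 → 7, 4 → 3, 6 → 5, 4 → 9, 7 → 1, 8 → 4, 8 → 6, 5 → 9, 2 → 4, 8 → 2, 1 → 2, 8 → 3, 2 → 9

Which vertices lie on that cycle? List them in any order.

1, 2, 3, 4, 7

DFS with gray/black marking from 3:
3 gray
  7 gray
    1 gray
      2 gray
        9 gray
        9 black
        4 gray
          4→3: 3 is gray → back edge
Back edge closes the cycle 3 → 7 → 1 → 2 → 4 → 3; its vertices are {1, 2, 3, 4, 7}.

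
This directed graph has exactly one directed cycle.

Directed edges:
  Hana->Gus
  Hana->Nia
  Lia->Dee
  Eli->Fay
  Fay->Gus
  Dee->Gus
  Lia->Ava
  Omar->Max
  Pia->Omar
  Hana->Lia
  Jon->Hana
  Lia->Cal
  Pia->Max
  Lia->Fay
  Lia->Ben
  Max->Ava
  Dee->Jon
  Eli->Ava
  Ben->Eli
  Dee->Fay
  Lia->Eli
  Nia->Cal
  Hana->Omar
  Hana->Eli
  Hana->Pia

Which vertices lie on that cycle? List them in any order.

Dee, Jon, Lia, Hana

DFS with gray/black marking from Hana:
Hana gray
  Omar gray
    Max gray
      Ava gray
      Ava black
    Max black
  Omar black
  Lia gray
    Fay gray
      Gus gray
      Gus black
    Fay black
    Eli gray
      Eli→Fay: Fay black — skip
      Eli→Ava: Ava black — skip
    Eli black
    Ben gray
      Ben→Eli: Eli black — skip
    Ben black
    Dee gray
      Dee→Fay: Fay black — skip
      Jon gray
        Jon→Hana: Hana is gray → back edge
Back edge closes the cycle Hana → Lia → Dee → Jon → Hana; its vertices are {Dee, Jon, Lia, Hana}.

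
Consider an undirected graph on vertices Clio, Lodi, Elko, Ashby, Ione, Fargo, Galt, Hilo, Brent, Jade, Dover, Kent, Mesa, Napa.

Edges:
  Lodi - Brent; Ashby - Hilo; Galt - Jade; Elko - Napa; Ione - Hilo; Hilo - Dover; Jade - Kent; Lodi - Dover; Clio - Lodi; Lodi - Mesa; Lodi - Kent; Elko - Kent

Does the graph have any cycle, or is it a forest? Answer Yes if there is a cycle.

DFS, tracking each vertex's parent; an edge to a visited non-parent vertex closes a cycle.
Start from Ione:
visit Ione (parent –)
  visit Hilo (parent Ione)
    Hilo–Ione: parent, skip
    visit Dover (parent Hilo)
      Dover–Hilo: parent, skip
      visit Lodi (parent Dover)
        visit Mesa (parent Lodi)
          Mesa–Lodi: parent, skip
        visit Kent (parent Lodi)
          Kent–Lodi: parent, skip
          visit Elko (parent Kent)
            visit Napa (parent Elko)
              Napa–Elko: parent, skip
            Elko–Kent: parent, skip
          visit Jade (parent Kent)
            Jade–Kent: parent, skip
            visit Galt (parent Jade)
              Galt–Jade: parent, skip
        Lodi–Dover: parent, skip
        visit Brent (parent Lodi)
          Brent–Lodi: parent, skip
        visit Clio (parent Lodi)
          Clio–Lodi: parent, skip
    visit Ashby (parent Hilo)
      Ashby–Hilo: parent, skip
visit Fargo (parent –)
No non-parent visited neighbor found — the graph is a forest.

No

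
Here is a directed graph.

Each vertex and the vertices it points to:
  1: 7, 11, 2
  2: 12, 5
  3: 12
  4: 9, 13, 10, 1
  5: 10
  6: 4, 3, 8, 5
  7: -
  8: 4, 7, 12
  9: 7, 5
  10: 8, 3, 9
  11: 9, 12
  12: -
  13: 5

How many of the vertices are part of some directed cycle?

A vertex is on a directed cycle iff it belongs to a strongly connected component of size ≥ 2 (or has a self-loop).
The vertices on cycles are {1, 2, 4, 5, 8, 9, 10, 11, 13} — 9 in total.

9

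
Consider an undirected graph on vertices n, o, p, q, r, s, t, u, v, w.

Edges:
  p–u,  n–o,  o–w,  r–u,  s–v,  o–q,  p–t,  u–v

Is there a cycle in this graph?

DFS, tracking each vertex's parent; an edge to a visited non-parent vertex closes a cycle.
Start from v:
visit v (parent –)
  visit u (parent v)
    visit p (parent u)
      visit t (parent p)
        t–p: parent, skip
      p–u: parent, skip
    visit r (parent u)
      r–u: parent, skip
    u–v: parent, skip
  visit s (parent v)
    s–v: parent, skip
visit n (parent –)
  visit o (parent n)
    visit q (parent o)
      q–o: parent, skip
    visit w (parent o)
      w–o: parent, skip
    o–n: parent, skip
No non-parent visited neighbor found — the graph is a forest.

No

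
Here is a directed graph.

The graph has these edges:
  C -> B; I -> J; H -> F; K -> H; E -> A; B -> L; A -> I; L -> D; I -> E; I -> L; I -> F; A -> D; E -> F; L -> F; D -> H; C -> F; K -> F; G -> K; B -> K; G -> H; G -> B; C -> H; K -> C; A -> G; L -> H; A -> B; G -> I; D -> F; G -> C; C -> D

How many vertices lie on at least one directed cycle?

7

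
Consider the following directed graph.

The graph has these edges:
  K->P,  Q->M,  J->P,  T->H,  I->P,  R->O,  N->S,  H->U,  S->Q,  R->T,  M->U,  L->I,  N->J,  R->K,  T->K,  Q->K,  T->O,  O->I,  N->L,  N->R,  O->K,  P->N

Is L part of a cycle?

Yes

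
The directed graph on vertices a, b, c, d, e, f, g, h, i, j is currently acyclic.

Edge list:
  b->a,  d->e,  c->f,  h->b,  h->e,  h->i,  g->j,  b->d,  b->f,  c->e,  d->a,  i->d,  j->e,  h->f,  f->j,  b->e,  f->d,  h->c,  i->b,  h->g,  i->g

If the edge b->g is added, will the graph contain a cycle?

No

Adding b→g creates a cycle iff g can already reach b.
Explore from g: no path reaches b. The graph stays acyclic.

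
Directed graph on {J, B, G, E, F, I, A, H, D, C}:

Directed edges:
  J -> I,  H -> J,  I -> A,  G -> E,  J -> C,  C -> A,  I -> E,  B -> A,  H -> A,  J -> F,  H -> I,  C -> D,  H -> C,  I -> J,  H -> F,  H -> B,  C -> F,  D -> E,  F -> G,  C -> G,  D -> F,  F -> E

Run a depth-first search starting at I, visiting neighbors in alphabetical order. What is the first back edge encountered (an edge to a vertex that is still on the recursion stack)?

J->I

DFS from I (visiting neighbors in alphabetical order); mark gray on enter, black on exit:
I gray
  A gray
  A black
  E gray
  E black
  J gray
    C gray
      C→A: A black — skip
      D gray
        D→E: E black — skip
        F gray
          F→E: E black — skip
          G gray
            G→E: E black — skip
          G black
        F black
      D black
      C→F: F black — skip
      C→G: G black — skip
    C black
    J→F: F black — skip
    J→I: I is gray → back edge
First back edge: J → I.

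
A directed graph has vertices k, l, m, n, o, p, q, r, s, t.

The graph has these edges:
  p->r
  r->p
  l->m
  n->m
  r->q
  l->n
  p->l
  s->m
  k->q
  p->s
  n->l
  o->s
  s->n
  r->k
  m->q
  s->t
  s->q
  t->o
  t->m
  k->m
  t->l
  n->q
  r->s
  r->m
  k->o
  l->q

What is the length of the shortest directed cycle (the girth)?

For each vertex v, BFS finds the shortest path from v back to v.
The shortest such closed walk is p → r → p, length 2.

2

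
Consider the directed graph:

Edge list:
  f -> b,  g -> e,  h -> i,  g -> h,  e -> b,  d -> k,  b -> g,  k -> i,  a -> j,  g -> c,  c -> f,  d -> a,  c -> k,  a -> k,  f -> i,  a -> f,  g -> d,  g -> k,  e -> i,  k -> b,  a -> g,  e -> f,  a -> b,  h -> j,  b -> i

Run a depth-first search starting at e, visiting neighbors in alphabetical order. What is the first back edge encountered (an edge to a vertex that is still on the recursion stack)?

f->b

DFS from e (visiting neighbors in alphabetical order); mark gray on enter, black on exit:
e gray
  b gray
    g gray
      c gray
        f gray
          f→b: b is gray → back edge
First back edge: f → b.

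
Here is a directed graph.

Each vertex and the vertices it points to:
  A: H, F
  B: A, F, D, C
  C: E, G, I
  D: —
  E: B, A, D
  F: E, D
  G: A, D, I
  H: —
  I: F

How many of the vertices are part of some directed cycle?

7

A vertex is on a directed cycle iff it belongs to a strongly connected component of size ≥ 2 (or has a self-loop).
The vertices on cycles are {A, B, C, E, F, G, I} — 7 in total.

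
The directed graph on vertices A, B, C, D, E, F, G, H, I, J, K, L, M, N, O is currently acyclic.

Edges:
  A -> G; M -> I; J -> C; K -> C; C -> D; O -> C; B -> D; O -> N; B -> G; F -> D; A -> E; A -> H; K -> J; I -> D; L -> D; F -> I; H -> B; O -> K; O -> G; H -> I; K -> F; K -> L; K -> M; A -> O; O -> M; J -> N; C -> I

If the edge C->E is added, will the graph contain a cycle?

Adding C→E creates a cycle iff E can already reach C.
Explore from E: no path reaches C. The graph stays acyclic.

No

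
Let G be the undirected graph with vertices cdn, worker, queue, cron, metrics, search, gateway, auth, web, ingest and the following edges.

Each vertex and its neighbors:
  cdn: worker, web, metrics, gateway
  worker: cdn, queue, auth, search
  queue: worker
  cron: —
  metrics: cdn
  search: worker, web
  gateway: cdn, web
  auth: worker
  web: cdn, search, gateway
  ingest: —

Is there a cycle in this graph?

Yes

DFS, tracking each vertex's parent; an edge to a visited non-parent vertex closes a cycle.
Start from search:
visit search (parent –)
  visit worker (parent search)
    visit cdn (parent worker)
      cdn–worker: parent, skip
      visit web (parent cdn)
        web–cdn: parent, skip
        web–search: search visited and ≠ parent → cycle
Cycle: search – worker – cdn – web – search.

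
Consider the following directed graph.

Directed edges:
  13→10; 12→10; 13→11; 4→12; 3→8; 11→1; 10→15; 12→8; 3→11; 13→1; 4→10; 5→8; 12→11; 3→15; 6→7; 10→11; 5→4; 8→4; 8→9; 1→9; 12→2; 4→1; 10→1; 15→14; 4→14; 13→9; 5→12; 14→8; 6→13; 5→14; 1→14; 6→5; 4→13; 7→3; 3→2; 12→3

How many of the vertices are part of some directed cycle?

A vertex is on a directed cycle iff it belongs to a strongly connected component of size ≥ 2 (or has a self-loop).
The vertices on cycles are {1, 3, 4, 8, 10, 11, 12, 13, 14, 15} — 10 in total.

10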